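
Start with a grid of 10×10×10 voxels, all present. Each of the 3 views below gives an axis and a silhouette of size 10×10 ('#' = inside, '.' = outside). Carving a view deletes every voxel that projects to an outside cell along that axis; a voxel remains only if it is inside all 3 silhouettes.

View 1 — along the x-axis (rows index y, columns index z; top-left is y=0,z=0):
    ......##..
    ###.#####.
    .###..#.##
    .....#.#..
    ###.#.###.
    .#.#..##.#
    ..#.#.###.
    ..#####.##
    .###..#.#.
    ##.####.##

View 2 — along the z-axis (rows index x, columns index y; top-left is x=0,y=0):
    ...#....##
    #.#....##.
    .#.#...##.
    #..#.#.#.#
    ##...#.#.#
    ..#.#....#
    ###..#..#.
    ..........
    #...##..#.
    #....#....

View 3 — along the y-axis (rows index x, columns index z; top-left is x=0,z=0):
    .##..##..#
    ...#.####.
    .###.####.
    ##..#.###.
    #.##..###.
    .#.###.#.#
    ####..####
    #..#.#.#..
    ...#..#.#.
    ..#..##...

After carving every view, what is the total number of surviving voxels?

voxel count = 115

full grid |V| = 1000
after view 1 [x-axis, 55 of 100 cells solid] → remaining = 550
after view 2 [z-axis, 35 of 100 cells solid] → remaining = 184
after view 3 [y-axis, 53 of 100 cells solid] → remaining = 115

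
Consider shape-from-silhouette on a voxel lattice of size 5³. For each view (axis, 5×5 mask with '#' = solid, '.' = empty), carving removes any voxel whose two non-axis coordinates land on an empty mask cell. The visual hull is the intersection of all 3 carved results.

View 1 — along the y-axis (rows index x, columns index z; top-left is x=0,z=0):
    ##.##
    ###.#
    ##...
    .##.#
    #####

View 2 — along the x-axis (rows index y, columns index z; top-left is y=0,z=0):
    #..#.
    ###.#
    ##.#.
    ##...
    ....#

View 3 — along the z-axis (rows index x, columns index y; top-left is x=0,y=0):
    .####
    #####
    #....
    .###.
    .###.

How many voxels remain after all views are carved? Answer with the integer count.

remaining voxels: 34

start: 5×5×5 = 125 voxels
  1. axis=1 (XZ plane), |mask|=18  ⇒  voxels=90
  2. axis=0 (YZ plane), |mask|=12  ⇒  voxels=46
  3. axis=2 (XY plane), |mask|=16  ⇒  voxels=34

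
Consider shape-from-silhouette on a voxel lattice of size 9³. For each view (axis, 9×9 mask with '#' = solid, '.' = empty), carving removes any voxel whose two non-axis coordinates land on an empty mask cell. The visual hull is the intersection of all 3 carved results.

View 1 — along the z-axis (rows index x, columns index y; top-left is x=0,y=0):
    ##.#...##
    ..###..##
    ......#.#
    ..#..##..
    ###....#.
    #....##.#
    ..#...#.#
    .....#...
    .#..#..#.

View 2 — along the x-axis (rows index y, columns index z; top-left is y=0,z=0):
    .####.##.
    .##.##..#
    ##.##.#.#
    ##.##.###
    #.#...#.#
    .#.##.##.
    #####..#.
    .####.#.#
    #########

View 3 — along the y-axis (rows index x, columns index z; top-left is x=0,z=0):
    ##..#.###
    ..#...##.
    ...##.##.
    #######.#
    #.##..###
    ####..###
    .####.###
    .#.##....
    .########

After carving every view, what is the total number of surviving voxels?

before carving: 729 voxels (9×9×9)
carve view 1 (along z, XY-mask fill 30/81): 270 voxels remain
carve view 2 (along x, YZ-mask fill 54/81): 187 voxels remain
carve view 3 (along y, XZ-mask fill 52/81): 124 voxels remain

|visual hull| = 124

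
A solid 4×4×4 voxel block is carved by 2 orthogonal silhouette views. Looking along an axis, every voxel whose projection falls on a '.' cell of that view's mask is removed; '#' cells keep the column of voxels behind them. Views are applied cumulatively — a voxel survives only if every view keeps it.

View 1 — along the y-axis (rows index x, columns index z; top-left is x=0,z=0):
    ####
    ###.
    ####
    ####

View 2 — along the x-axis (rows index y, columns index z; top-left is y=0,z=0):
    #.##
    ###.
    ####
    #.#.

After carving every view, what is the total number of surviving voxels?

start: 4×4×4 = 64 voxels
carve view 1 (along y, XZ-mask fill 15/16): 60 voxels remain
carve view 2 (along x, YZ-mask fill 12/16): 46 voxels remain

remaining voxels: 46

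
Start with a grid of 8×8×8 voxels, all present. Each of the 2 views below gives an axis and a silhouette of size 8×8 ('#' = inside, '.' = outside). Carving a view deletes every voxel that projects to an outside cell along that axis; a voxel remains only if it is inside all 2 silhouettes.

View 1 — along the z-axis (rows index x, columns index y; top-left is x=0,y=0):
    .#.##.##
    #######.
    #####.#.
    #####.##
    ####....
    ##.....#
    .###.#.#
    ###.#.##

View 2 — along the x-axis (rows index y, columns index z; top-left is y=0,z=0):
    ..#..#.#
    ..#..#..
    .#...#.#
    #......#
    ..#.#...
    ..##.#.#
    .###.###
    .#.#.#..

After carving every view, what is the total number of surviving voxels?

start: 8×8×8 = 512 voxels
[1] z-view keeps 43 columns → grid now 344
[2] x-view keeps 25 columns → grid now 127

127 voxels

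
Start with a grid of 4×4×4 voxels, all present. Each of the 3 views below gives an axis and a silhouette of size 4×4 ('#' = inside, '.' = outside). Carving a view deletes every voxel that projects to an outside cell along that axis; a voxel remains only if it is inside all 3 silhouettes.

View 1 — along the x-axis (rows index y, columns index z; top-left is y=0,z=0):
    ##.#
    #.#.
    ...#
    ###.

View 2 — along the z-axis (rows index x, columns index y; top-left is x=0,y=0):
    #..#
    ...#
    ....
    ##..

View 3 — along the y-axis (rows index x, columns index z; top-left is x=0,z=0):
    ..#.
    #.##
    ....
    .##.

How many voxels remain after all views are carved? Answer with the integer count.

start: 4×4×4 = 64 voxels
after view 1 [x-axis, 9 of 16 cells solid] → remaining = 36
after view 2 [z-axis, 5 of 16 cells solid] → remaining = 14
after view 3 [y-axis, 6 of 16 cells solid] → remaining = 5

remaining voxels: 5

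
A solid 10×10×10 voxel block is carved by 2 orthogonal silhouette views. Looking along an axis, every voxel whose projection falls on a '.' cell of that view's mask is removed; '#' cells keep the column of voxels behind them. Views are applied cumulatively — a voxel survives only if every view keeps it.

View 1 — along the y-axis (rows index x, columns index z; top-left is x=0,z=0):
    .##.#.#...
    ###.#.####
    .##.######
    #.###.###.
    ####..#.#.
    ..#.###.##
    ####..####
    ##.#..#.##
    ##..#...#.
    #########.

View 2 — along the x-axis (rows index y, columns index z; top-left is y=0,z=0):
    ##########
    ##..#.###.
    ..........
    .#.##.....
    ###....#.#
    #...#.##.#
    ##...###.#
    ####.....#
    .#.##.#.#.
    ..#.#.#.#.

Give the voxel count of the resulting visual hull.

before carving: 1000 voxels (10×10×10)
step 1: project along y, AND mask (66/100) → |grid| = 660
step 2: project along x, AND mask (49/100) → |grid| = 338

|visual hull| = 338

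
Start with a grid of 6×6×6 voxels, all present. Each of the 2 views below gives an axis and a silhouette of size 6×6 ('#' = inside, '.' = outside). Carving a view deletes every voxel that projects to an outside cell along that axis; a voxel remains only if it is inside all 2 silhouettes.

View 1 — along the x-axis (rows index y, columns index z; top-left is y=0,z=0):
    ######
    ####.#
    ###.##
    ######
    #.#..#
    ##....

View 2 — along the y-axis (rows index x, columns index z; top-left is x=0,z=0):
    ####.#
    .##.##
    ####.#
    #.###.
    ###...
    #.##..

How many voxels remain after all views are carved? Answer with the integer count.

before carving: 216 voxels (6×6×6)
step 1: project along x, AND mask (27/36) → |grid| = 162
step 2: project along y, AND mask (24/36) → |grid| = 113

remaining voxels: 113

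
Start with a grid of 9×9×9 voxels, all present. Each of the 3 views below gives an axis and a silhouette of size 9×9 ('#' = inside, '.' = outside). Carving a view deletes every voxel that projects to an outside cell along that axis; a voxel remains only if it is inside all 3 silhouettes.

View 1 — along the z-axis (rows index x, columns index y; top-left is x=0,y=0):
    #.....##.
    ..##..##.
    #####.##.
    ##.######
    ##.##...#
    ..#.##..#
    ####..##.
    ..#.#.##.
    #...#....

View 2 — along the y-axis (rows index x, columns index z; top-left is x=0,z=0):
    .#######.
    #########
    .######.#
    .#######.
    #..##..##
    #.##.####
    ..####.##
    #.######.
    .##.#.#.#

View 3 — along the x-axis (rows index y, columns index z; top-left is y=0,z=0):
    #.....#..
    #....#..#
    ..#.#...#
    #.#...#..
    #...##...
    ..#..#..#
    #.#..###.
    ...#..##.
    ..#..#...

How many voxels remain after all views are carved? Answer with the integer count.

start: 9×9×9 = 729 voxels
  1. axis=2 (XY plane), |mask|=43  ⇒  voxels=387
  2. axis=1 (XZ plane), |mask|=60  ⇒  voxels=289
  3. axis=0 (YZ plane), |mask|=27  ⇒  voxels=95

voxel count = 95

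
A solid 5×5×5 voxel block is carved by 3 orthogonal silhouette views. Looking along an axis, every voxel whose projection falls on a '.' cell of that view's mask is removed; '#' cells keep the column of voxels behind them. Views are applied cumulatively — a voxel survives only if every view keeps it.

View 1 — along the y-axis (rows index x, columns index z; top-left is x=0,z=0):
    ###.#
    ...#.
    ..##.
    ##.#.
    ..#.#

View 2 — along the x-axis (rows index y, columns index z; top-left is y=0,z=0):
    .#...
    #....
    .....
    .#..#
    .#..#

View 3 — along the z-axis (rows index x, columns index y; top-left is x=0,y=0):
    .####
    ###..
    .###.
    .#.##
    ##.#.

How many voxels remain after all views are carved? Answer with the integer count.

full grid |V| = 125
[1] y-view keeps 12 columns → grid now 60
[2] x-view keeps 6 columns → grid now 12
[3] z-view keeps 16 columns → grid now 9

voxel count = 9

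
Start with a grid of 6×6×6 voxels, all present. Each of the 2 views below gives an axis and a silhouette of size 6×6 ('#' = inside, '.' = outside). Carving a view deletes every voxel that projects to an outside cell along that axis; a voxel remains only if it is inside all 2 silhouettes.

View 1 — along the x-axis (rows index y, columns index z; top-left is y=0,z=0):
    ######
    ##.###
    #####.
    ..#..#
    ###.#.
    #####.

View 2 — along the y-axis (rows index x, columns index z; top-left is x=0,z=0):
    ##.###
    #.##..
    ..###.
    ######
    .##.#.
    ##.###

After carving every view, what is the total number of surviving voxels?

full grid |V| = 216
[1] x-view keeps 27 columns → grid now 162
[2] y-view keeps 25 columns → grid now 114

voxel count = 114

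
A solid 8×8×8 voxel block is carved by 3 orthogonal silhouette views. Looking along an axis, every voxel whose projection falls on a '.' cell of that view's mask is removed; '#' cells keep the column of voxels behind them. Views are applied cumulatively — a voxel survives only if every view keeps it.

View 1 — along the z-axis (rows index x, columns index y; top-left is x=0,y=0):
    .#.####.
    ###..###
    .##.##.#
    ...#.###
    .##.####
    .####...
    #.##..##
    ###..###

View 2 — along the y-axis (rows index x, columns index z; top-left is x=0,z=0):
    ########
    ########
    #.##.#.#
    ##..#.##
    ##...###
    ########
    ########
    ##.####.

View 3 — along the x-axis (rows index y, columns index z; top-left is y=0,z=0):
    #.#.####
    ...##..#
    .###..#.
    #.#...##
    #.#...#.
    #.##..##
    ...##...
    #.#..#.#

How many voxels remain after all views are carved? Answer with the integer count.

voxel count = 125

start: 8×8×8 = 512 voxels
V1 z: intersect with XY mask (41 set) -- 328 left
V2 y: intersect with XZ mask (53 set) -- 271 left
V3 x: intersect with YZ mask (31 set) -- 125 left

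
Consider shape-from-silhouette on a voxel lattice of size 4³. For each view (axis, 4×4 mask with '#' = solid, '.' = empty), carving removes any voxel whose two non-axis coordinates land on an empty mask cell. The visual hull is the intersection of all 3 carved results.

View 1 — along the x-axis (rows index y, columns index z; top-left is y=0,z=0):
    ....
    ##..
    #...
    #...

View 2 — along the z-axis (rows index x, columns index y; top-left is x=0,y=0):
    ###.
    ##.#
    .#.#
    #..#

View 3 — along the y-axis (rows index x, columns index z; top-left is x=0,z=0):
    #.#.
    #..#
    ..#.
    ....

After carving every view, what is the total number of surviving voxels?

|visual hull| = 4

initial block: 4^3 = 64
step 1: project along x, AND mask (4/16) → |grid| = 16
step 2: project along z, AND mask (10/16) → |grid| = 10
step 3: project along y, AND mask (5/16) → |grid| = 4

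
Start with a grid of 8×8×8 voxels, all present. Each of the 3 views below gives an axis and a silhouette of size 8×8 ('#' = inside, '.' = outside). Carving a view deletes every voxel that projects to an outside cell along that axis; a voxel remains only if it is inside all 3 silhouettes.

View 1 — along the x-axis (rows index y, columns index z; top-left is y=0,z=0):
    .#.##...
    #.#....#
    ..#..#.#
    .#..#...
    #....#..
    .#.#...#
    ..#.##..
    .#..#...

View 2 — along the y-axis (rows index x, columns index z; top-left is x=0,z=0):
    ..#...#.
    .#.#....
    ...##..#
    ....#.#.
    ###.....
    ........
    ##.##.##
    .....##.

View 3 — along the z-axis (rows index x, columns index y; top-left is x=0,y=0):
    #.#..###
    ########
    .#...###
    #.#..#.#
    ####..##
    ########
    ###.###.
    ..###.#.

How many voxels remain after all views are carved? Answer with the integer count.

initial block: 8^3 = 512
step 1: project along x, AND mask (21/64) → |grid| = 168
step 2: project along y, AND mask (20/64) → |grid| = 49
step 3: project along z, AND mask (45/64) → |grid| = 36

voxel count = 36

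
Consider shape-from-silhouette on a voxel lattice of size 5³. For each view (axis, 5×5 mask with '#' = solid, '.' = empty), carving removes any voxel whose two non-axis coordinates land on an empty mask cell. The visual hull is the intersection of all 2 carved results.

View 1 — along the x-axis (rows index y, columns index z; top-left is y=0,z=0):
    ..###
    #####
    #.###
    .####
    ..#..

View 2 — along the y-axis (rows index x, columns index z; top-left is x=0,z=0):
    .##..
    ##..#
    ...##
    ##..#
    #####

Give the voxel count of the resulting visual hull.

before carving: 125 voxels (5×5×5)
V1 x: intersect with YZ mask (17 set) -- 85 left
V2 y: intersect with XZ mask (15 set) -- 48 left

remaining voxels: 48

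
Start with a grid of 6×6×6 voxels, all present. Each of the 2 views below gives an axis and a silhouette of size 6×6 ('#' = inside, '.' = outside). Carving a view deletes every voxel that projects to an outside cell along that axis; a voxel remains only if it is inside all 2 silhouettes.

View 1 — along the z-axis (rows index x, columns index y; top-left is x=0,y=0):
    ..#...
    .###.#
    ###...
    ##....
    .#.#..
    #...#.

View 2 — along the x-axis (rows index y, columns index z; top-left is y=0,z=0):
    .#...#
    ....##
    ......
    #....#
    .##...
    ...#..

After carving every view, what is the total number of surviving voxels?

21 voxels

start: 6×6×6 = 216 voxels
carve view 1 (along z, XY-mask fill 14/36): 84 voxels remain
carve view 2 (along x, YZ-mask fill 9/36): 21 voxels remain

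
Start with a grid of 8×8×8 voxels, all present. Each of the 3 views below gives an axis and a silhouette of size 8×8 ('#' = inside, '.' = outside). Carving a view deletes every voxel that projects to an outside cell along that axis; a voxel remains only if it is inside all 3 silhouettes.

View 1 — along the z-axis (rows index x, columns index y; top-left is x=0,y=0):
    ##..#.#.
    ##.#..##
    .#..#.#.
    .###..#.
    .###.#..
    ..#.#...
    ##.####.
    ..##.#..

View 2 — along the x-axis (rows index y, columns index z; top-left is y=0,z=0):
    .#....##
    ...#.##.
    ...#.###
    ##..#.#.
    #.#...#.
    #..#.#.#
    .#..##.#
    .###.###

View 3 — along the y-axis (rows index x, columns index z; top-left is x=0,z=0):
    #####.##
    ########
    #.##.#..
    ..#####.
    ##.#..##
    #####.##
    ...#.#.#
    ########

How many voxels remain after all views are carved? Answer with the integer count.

|visual hull| = 83

initial block: 8^3 = 512
after view 1 [z-axis, 31 of 64 cells solid] → remaining = 248
after view 2 [x-axis, 31 of 64 cells solid] → remaining = 113
after view 3 [y-axis, 47 of 64 cells solid] → remaining = 83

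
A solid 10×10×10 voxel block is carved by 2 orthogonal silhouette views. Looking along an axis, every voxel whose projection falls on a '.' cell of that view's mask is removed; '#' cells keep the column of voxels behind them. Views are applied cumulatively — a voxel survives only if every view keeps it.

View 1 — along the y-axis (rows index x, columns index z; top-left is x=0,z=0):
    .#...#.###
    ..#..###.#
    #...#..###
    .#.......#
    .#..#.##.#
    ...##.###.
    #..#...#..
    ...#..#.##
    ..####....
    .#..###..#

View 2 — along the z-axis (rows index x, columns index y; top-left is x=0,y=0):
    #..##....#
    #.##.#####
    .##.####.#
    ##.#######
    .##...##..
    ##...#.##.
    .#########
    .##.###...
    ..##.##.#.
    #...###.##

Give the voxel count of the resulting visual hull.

255 voxels

start: 10×10×10 = 1000 voxels
after view 1 [y-axis, 43 of 100 cells solid] → remaining = 430
after view 2 [z-axis, 62 of 100 cells solid] → remaining = 255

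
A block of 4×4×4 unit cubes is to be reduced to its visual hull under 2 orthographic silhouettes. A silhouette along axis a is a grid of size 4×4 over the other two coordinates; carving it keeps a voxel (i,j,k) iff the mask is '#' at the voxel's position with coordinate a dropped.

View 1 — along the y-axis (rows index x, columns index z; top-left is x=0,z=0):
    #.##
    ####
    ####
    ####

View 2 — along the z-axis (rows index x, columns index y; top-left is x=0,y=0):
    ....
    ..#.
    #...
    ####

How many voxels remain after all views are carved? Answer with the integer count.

full grid |V| = 64
V1 y: intersect with XZ mask (15 set) -- 60 left
V2 z: intersect with XY mask (6 set) -- 24 left

remaining voxels: 24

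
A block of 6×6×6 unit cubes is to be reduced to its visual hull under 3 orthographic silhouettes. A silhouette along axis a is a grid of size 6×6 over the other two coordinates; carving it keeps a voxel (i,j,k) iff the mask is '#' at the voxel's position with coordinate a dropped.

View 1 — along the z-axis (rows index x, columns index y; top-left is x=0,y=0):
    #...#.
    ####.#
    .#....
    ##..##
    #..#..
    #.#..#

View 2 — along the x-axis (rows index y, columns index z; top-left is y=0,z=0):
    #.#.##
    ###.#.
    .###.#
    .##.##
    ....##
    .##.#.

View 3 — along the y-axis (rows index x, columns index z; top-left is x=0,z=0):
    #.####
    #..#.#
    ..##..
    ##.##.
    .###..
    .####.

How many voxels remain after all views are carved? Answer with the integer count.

32 voxels

before carving: 216 voxels (6×6×6)
V1 z: intersect with XY mask (17 set) -- 102 left
V2 x: intersect with YZ mask (21 set) -- 61 left
V3 y: intersect with XZ mask (21 set) -- 32 left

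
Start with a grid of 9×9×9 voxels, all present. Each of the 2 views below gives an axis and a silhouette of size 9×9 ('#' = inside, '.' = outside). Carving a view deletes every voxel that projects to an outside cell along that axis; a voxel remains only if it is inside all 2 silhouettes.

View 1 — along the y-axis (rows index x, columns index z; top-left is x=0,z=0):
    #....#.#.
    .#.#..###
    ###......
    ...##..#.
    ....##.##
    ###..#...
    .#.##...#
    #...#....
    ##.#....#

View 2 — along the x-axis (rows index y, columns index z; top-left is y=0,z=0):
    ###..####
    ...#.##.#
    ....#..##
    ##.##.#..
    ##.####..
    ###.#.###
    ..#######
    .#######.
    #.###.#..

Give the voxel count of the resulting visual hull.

initial block: 9^3 = 729
  1. axis=1 (XZ plane), |mask|=32  ⇒  voxels=288
  2. axis=0 (YZ plane), |mask|=51  ⇒  voxels=175

|visual hull| = 175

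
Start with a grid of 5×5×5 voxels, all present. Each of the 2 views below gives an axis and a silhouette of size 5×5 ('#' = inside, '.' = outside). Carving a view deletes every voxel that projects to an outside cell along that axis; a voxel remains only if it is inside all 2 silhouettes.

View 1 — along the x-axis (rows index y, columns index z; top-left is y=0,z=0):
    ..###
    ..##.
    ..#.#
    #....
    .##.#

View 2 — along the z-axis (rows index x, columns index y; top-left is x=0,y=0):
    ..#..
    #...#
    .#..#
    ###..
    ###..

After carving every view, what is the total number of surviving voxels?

voxel count = 27

before carving: 125 voxels (5×5×5)
[1] x-view keeps 11 columns → grid now 55
[2] z-view keeps 11 columns → grid now 27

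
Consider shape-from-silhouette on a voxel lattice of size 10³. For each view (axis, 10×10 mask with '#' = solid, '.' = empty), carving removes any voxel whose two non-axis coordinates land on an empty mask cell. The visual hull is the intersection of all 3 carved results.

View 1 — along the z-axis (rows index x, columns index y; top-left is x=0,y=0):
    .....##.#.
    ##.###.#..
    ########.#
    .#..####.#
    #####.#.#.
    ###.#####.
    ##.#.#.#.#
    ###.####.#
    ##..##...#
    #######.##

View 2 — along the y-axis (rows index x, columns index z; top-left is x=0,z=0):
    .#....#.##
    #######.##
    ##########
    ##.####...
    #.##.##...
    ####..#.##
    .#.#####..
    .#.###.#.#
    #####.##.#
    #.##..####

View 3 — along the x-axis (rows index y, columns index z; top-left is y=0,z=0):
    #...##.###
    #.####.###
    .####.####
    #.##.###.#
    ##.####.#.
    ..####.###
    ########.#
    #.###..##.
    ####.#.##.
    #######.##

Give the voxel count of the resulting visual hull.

full grid |V| = 1000
step 1: project along z, AND mask (67/100) → |grid| = 670
step 2: project along y, AND mask (68/100) → |grid| = 470
step 3: project along x, AND mask (74/100) → |grid| = 338

voxel count = 338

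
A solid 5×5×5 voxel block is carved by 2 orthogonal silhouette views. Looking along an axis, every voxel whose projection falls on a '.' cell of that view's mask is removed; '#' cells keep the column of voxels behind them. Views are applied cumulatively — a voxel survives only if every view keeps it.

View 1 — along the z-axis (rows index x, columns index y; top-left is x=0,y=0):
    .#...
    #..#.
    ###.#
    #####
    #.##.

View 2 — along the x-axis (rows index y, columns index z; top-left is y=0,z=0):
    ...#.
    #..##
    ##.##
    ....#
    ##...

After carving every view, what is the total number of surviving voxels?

before carving: 125 voxels (5×5×5)
after view 1 [z-axis, 15 of 25 cells solid] → remaining = 75
after view 2 [x-axis, 11 of 25 cells solid] → remaining = 32

|visual hull| = 32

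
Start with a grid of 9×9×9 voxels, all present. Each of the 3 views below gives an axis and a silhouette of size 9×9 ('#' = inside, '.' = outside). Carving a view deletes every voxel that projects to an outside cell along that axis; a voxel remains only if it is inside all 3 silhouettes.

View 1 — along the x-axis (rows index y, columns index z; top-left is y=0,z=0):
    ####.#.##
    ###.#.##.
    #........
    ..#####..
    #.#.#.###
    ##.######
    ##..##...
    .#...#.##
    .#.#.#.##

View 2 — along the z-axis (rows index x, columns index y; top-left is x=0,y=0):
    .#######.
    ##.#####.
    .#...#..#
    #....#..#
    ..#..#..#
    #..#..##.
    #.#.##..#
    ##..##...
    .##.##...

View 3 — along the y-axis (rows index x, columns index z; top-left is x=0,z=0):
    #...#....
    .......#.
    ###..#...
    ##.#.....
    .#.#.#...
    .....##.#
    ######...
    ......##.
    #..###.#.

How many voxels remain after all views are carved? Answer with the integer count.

|visual hull| = 80

before carving: 729 voxels (9×9×9)
step 1: project along x, AND mask (46/81) → |grid| = 414
step 2: project along z, AND mask (40/81) → |grid| = 222
step 3: project along y, AND mask (29/81) → |grid| = 80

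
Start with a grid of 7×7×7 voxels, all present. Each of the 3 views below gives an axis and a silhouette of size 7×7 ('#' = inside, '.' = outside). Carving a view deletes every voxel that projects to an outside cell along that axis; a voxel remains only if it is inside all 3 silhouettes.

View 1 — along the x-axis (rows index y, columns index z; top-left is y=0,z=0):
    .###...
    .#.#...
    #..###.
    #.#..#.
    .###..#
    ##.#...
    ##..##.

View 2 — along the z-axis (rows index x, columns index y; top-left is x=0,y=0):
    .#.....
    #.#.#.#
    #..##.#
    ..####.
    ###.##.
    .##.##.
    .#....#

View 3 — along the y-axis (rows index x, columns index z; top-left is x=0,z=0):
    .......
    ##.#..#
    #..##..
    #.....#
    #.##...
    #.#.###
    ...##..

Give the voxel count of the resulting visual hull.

full grid |V| = 343
step 1: project along x, AND mask (23/49) → |grid| = 161
step 2: project along z, AND mask (24/49) → |grid| = 80
step 3: project along y, AND mask (19/49) → |grid| = 35

|visual hull| = 35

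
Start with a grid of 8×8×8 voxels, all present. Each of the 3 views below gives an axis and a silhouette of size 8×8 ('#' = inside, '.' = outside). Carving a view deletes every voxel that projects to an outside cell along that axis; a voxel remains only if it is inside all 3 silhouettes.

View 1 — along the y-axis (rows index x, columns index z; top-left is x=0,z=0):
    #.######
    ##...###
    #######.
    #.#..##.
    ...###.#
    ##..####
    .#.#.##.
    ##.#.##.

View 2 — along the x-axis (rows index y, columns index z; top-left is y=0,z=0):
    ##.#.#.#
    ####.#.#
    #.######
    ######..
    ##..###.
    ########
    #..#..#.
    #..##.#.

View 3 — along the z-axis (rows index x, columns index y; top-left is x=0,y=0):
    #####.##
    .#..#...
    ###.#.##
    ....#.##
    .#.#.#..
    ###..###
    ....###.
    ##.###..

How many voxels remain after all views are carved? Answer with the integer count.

start: 8×8×8 = 512 voxels
  1. axis=1 (XZ plane), |mask|=42  ⇒  voxels=336
  2. axis=0 (YZ plane), |mask|=44  ⇒  voxels=239
  3. axis=2 (XY plane), |mask|=35  ⇒  voxels=138

voxel count = 138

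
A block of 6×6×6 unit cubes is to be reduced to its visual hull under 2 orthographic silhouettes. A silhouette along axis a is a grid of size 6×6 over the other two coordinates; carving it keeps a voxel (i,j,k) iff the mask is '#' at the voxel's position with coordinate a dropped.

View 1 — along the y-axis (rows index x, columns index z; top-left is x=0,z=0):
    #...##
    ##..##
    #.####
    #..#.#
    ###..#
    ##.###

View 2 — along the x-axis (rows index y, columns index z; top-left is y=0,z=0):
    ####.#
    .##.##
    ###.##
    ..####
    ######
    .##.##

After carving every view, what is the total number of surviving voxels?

remaining voxels: 110

start: 6×6×6 = 216 voxels
step 1: project along y, AND mask (24/36) → |grid| = 144
step 2: project along x, AND mask (28/36) → |grid| = 110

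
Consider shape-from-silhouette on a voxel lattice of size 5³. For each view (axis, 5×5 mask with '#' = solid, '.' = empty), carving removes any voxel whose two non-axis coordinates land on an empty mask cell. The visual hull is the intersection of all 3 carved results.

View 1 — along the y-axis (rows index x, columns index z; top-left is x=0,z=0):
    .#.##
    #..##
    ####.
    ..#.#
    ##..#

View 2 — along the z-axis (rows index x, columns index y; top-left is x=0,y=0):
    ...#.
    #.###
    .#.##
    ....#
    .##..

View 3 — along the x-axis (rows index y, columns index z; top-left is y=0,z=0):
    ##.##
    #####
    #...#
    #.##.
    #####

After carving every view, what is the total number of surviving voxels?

before carving: 125 voxels (5×5×5)
step 1: project along y, AND mask (15/25) → |grid| = 75
step 2: project along z, AND mask (11/25) → |grid| = 35
step 3: project along x, AND mask (19/25) → |grid| = 29

29 voxels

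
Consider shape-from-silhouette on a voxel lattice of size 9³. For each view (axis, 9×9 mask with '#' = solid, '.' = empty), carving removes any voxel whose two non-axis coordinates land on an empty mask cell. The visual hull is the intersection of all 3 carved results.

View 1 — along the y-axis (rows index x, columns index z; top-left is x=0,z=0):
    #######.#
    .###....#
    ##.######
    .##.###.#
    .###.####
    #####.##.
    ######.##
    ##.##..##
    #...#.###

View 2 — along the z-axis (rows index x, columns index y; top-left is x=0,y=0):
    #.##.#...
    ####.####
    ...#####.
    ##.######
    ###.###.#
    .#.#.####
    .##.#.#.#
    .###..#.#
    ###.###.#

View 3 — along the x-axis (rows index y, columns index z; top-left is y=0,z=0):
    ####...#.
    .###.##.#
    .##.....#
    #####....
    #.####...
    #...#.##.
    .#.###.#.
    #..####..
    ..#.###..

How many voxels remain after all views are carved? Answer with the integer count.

start: 9×9×9 = 729 voxels
carve view 1 (along y, XZ-mask fill 59/81): 531 voxels remain
carve view 2 (along z, XY-mask fill 55/81): 348 voxels remain
carve view 3 (along x, YZ-mask fill 42/81): 178 voxels remain

178 voxels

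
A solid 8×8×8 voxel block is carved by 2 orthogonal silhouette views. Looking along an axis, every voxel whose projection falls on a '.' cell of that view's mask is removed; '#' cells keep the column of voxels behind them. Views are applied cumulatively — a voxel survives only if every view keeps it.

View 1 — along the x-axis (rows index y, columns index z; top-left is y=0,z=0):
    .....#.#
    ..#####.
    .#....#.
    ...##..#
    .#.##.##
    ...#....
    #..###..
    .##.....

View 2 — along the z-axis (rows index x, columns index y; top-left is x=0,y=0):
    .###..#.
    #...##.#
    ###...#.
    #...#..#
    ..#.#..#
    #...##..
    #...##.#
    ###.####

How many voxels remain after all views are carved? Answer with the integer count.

start: 8×8×8 = 512 voxels
carve view 1 (along x, YZ-mask fill 24/64): 192 voxels remain
carve view 2 (along z, XY-mask fill 32/64): 94 voxels remain

94 voxels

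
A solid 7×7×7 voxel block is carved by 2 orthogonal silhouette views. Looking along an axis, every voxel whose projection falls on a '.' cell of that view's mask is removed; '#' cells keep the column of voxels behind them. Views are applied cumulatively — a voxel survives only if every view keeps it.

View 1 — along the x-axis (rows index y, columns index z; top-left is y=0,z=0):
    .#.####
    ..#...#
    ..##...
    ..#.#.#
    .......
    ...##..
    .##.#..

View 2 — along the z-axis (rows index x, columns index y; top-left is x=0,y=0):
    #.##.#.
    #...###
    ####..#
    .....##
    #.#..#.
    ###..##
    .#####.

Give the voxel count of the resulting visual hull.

74 voxels

start: 7×7×7 = 343 voxels
step 1: project along x, AND mask (17/49) → |grid| = 119
step 2: project along z, AND mask (28/49) → |grid| = 74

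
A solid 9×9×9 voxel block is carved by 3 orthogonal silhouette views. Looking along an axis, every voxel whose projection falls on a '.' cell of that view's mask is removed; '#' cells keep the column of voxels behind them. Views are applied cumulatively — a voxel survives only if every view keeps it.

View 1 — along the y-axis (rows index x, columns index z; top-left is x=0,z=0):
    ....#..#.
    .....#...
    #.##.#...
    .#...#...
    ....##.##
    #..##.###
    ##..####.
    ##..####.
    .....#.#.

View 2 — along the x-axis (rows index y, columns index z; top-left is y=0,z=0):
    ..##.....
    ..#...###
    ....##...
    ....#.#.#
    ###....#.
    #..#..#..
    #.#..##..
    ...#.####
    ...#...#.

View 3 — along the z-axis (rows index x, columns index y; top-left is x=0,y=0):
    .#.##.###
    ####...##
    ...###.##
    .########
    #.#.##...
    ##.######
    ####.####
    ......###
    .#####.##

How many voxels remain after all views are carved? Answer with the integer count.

full grid |V| = 729
  1. axis=1 (XZ plane), |mask|=33  ⇒  voxels=297
  2. axis=0 (YZ plane), |mask|=29  ⇒  voxels=103
  3. axis=2 (XY plane), |mask|=55  ⇒  voxels=69

remaining voxels: 69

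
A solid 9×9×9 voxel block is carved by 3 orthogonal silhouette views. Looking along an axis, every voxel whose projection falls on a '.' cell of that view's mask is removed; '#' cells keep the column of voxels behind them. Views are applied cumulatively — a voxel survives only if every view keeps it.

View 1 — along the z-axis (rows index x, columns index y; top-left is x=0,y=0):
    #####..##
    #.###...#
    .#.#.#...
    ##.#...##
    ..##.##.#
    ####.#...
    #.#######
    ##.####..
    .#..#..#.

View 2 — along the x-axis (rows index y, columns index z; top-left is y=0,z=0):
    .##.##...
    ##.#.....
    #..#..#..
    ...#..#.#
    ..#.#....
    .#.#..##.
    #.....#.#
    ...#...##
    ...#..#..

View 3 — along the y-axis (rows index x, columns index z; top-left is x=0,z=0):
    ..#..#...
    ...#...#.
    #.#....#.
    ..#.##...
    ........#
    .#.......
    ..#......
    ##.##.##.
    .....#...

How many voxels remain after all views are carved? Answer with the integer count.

32 voxels

before carving: 729 voxels (9×9×9)
step 1: project along z, AND mask (47/81) → |grid| = 423
step 2: project along x, AND mask (27/81) → |grid| = 142
step 3: project along y, AND mask (20/81) → |grid| = 32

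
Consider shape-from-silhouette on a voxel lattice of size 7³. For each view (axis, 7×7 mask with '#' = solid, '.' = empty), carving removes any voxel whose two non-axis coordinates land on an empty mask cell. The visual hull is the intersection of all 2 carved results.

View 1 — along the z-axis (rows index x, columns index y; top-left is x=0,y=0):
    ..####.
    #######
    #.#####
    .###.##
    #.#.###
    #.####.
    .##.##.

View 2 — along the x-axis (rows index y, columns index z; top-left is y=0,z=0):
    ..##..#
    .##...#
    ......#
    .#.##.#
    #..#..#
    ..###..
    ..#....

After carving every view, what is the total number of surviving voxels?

remaining voxels: 91

before carving: 343 voxels (7×7×7)
V1 z: intersect with XY mask (36 set) -- 252 left
V2 x: intersect with YZ mask (18 set) -- 91 left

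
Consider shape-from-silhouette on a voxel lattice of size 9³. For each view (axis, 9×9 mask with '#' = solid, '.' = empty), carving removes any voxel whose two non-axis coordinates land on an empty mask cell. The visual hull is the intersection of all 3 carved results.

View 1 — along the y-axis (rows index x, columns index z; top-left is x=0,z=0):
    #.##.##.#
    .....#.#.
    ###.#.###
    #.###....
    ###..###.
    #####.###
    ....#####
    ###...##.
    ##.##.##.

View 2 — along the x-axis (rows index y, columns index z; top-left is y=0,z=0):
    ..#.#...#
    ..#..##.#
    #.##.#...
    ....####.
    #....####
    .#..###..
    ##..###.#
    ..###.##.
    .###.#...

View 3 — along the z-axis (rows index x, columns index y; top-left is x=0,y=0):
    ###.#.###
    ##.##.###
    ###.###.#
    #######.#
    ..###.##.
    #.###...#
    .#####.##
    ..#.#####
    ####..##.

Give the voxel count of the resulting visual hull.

before carving: 729 voxels (9×9×9)
V1 y: intersect with XZ mask (49 set) -- 441 left
V2 x: intersect with YZ mask (39 set) -- 210 left
V3 z: intersect with XY mask (58 set) -- 149 left

voxel count = 149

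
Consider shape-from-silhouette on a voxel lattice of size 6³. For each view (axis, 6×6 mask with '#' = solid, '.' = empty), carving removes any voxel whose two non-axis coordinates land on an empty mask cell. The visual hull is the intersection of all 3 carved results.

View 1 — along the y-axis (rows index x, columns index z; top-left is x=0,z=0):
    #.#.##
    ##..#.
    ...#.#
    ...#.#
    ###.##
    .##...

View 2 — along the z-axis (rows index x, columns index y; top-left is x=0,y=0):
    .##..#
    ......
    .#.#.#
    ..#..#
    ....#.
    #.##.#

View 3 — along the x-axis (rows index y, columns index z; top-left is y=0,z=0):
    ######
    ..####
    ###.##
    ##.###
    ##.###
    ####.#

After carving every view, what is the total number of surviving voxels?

full grid |V| = 216
carve view 1 (along y, XZ-mask fill 18/36): 108 voxels remain
carve view 2 (along z, XY-mask fill 13/36): 35 voxels remain
carve view 3 (along x, YZ-mask fill 30/36): 30 voxels remain

|visual hull| = 30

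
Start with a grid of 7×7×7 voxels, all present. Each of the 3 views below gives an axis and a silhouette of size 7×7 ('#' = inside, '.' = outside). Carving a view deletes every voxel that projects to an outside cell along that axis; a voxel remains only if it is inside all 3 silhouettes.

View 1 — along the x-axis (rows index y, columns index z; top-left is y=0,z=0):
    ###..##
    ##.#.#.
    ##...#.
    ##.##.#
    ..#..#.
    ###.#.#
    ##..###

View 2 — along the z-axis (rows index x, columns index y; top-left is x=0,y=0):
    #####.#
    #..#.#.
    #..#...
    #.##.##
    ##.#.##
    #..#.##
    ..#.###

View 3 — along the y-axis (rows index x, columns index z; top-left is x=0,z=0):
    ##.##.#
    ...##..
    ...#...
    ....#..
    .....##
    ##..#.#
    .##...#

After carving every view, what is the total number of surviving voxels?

53 voxels

before carving: 343 voxels (7×7×7)
V1 x: intersect with YZ mask (29 set) -- 203 left
V2 z: intersect with XY mask (29 set) -- 131 left
V3 y: intersect with XZ mask (18 set) -- 53 left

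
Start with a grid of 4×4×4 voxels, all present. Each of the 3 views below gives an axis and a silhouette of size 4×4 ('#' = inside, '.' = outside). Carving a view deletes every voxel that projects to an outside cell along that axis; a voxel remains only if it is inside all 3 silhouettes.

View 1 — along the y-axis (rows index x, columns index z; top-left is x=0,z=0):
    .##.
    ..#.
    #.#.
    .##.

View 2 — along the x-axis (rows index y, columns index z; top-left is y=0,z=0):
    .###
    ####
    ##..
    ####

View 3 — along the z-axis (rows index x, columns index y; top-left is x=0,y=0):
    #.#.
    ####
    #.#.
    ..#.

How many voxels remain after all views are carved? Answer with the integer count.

remaining voxels: 9

initial block: 4^3 = 64
V1 y: intersect with XZ mask (7 set) -- 28 left
V2 x: intersect with YZ mask (13 set) -- 23 left
V3 z: intersect with XY mask (9 set) -- 9 left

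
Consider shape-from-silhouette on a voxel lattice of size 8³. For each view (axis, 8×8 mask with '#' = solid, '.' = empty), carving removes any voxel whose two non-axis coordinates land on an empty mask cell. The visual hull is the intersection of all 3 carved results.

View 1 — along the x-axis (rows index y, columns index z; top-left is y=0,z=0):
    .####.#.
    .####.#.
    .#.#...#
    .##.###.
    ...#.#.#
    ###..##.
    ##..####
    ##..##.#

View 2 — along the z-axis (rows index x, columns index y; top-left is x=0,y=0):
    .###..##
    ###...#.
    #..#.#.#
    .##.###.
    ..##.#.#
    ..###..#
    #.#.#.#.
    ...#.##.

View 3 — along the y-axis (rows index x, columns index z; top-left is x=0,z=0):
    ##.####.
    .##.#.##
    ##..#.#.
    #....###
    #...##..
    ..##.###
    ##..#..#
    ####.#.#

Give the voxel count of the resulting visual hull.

93 voxels

start: 8×8×8 = 512 voxels
  1. axis=0 (YZ plane), |mask|=37  ⇒  voxels=296
  2. axis=2 (XY plane), |mask|=33  ⇒  voxels=152
  3. axis=1 (XZ plane), |mask|=37  ⇒  voxels=93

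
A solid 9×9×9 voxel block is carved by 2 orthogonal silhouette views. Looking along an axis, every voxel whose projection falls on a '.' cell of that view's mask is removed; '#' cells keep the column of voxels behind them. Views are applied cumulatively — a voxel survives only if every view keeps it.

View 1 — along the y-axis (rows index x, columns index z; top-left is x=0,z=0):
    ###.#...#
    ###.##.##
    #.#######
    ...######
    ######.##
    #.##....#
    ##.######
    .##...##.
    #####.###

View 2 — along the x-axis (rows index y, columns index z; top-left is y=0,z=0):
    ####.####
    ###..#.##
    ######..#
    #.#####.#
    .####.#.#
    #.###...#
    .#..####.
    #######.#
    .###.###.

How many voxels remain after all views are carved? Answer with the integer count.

full grid |V| = 729
step 1: project along y, AND mask (58/81) → |grid| = 522
step 2: project along x, AND mask (58/81) → |grid| = 373

|visual hull| = 373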